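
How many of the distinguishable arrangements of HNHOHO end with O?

Fix O in the last position and arrange the remaining 5 letters.
Those 5 letters have H appearing 3 times, giving (5)!/(3!) = 20.

20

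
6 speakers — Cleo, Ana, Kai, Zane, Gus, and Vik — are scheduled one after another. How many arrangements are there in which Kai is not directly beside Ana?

There are 6! = 720 arrangements in all. If Kai and Ana are adjacent, merging them into one block gives 2·(5)! = 240 arrangements.
So 720 − 240 = 480 arrangements keep them apart.

480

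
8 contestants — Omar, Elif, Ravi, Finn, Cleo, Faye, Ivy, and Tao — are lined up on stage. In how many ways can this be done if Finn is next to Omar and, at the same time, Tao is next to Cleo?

2880

Treat {Finn,Omar} as one block (2 orders) and {Tao,Cleo} as another (2 orders).
That leaves 6 units to arrange: 2 × 2 × 6! = 4 × 720 = 2880.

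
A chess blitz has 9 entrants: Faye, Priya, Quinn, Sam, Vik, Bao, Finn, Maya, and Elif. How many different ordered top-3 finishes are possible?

This is an ordered selection of 3 from 9: P(9,3).
That gives 9 × 8 × 7 = 504.

504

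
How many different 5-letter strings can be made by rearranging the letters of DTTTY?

20

Letter multiplicities in DTTTY: D×1, T×3, Y×1.
So there are 5! / (3!) = 20 distinguishable arrangements.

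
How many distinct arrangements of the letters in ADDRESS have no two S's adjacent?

900

Total arrangements of ADDRESS: 7!/(2!·2!) = 1260.
Arrangements with the S's together: treat SS as one letter, giving (6)!/(2!) = 360.
Subtracting, 1260 − 360 = 900 arrangements keep the S's apart.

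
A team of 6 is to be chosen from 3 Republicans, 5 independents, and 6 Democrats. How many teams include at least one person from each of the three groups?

Unrestricted: C(14,6) = 3003 ways to pick any 6 of the 14.
Selections missing a whole group: no Republicans → C(11,6) = 462; no independents → C(9,6) = 84; no Democrats → C(8,6) = 28.
Add back selections omitting two groups (i.e. drawn from a single group): C(3,6) + C(5,6) + C(6,6) = 1.
By inclusion–exclusion: 3003 − 574 + 1 = 2430.

2430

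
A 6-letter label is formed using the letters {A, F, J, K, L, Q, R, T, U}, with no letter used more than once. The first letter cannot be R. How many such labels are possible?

The first letter has 9−1 = 8 choices (anything except R).
The remaining 5 letters are filled from the other 8 symbols without repetition: 8 × 7 × 6 × 5 × 4 = 6720.
Total: 8 × 6720 = 53760.

53760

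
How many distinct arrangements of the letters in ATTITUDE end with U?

Fix U in the last position and arrange the remaining 7 letters.
Those 7 letters have T appearing 3 times, giving (7)!/(3!) = 840.

840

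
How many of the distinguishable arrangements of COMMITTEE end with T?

10080

Fix T in the last position and arrange the remaining 8 letters.
Those 8 letters have E appearing twice and M appearing twice, giving (8)!/(2!·2!) = 10080.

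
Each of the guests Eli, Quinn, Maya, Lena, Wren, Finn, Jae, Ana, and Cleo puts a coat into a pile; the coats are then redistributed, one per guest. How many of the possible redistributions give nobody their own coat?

133496

This is the derangement count D_9: permutations of 9 items with no fixed point.
By inclusion–exclusion this is Σ_{j=0}^{9} (−1)^j C(9,j)·(9−j)!.
Computing: 362880 − 362880 + 181440 − 60480 + 15120 − 3024 + 504 − 72 + 9 − 1 = 133496.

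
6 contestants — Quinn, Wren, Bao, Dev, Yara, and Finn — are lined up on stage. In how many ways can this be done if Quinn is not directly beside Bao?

Of the 6! = 720 arrangements, those with Quinn and Bao adjacent number 2 × 5! = 240 (treat the pair as a block with 2 internal orders).
So 720 − 240 = 480 arrangements keep them apart.

480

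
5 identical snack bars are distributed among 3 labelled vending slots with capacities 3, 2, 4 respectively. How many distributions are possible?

By stars and bars, unrestricted non-negative solutions to x_1+…+x_3 = 5 number C(5+2,2) = 21.
Subtract solutions that violate a single cap (substitute x_i' = x_i − (cap_i+1)): x_1 ≥ 4 gives C(3,2) = 3; x_2 ≥ 3 gives C(4,2) = 6; x_3 ≥ 5 gives C(2,2) = 1. Together 10.
No two caps can be exceeded simultaneously, so the pair terms are all 0.
By inclusion–exclusion the count is 21 − 10 + 0 = 11.

11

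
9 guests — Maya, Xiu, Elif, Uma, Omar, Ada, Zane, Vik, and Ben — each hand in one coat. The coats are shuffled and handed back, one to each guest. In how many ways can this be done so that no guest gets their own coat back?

133496

Count assignments avoiding every fixed point. For any j of the 9 guests fixed to their own coat, the other 9−j can be arranged in (9−j)! ways.
By inclusion–exclusion this is Σ_{j=0}^{9} (−1)^j C(9,j)·(9−j)!.
Computing: 362880 − 362880 + 181440 − 60480 + 15120 − 3024 + 504 − 72 + 9 − 1 = 133496.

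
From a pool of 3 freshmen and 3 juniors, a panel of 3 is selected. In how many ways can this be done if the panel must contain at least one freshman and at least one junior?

With no constraint there are C(6,3) = 20 possible selections.
Selections missing a whole group: no freshmen → C(3,3) = 1; no juniors → C(3,3) = 1.
Both groups omitted at once is impossible, so 20 − 2 = 18.

18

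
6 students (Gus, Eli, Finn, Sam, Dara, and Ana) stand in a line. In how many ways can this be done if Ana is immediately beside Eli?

240

Place the 4 others and the Ana-Eli pair as 5 objects in a line; the pair has 2 internal arrangements.
That gives 2 × 5! = 2 × 120 = 240.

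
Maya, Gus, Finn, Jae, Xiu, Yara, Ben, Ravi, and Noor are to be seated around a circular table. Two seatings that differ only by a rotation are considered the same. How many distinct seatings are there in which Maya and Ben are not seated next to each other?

Without the restriction there are (8)! = 40320 seatings.
Those with Maya next to Ben: fuse the pair into one unit and seat 8 units around a circle — 2·(7)! = 10080.
Subtracting, 40320 − 10080 = 30240.

30240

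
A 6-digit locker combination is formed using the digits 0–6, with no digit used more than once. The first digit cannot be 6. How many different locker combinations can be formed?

4320

The first digit has 7−1 = 6 choices (anything except 6).
The remaining 5 digits are filled from the other 6 symbols without repetition: 6 × 5 × 4 × 3 × 2 = 720.
Total: 6 × 720 = 4320.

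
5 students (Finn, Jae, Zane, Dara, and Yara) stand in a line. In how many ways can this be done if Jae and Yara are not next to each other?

72

There are 5! = 120 arrangements in all. If Jae and Yara are adjacent, merging them into one block gives 2·(4)! = 48 arrangements.
Complementary counting: 120 − 48 = 72.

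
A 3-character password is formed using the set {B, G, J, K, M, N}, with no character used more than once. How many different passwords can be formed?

120

Choose and order 3 of the 6 symbols: the first character has 6 options, the next 5, then 4.
6 × 5 × 4 = 120.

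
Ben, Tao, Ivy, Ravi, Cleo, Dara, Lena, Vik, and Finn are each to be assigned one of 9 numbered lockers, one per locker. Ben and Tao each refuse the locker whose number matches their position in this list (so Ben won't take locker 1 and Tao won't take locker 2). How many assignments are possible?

Let Aᵢ (for i ∈ {1, 2}) be the placements that put person i in their forbidden locker. Any j of these fix j positions, leaving (9−j)! ways to fill the rest, and there are C(2,j) ways to pick which j.
By inclusion–exclusion, the number of valid placements is Σ_{j=0}^{2} (−1)^j C(2,j)·(9−j)!.
Computing: 362880 − 80640 + 5040 = 287280.

287280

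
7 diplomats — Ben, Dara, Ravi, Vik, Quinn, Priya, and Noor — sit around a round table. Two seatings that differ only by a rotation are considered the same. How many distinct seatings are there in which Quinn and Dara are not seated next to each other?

480

Without the restriction there are (6)! = 720 seatings.
Seatings with Quinn beside Dara: treat them as a block with 2 internal orders, giving 2 × (5)! = 240.
Subtracting, 720 − 240 = 480.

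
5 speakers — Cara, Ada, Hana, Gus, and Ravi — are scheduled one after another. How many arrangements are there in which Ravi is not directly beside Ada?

72

Of the 5! = 120 arrangements, those with Ravi and Ada adjacent number 2 × 4! = 48 (treat the pair as a block with 2 internal orders).
Complementary counting: 120 − 48 = 72.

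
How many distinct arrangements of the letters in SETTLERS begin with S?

With the first slot taken by S, it remains to arrange the other 7 letters (ETTLERS).
Those 7 letters have E appearing twice and T appearing twice, giving (7)!/(2!·2!) = 1260.

1260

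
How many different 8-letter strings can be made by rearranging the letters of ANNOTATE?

5040

ANNOTATE has 8 letters with A appearing twice, N appearing twice, and T appearing twice.
The number of distinct arrangements is 8!/(2!·2!·2!) = 40320/8 = 5040.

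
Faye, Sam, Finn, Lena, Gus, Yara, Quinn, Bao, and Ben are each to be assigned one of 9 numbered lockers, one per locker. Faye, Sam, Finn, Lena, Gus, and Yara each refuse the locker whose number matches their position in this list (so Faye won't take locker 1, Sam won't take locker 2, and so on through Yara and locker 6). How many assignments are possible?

183822

Let Aᵢ (for 1 ≤ i ≤ 6) be the placements that put person i in their forbidden locker. Any j of these fix j positions, leaving (9−j)! ways to fill the rest, and there are C(6,j) ways to pick which j.
By inclusion–exclusion, the number of valid placements is Σ_{j=0}^{6} (−1)^j C(6,j)·(9−j)!.
Computing: 362880 − 241920 + 75600 − 14400 + 1800 − 144 + 6 = 183822.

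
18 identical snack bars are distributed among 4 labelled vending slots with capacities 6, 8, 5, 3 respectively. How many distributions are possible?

34

Ignoring the caps, the number of non-negative solutions to x_1+…+x_4 = 18 is C(21,3) = 1330.
Subtract solutions that violate a single cap (substitute x_i' = x_i − (cap_i+1)): x_1 ≥ 7 gives C(14,3) = 364; x_2 ≥ 9 gives C(12,3) = 220; x_3 ≥ 6 gives C(15,3) = 455; x_4 ≥ 4 gives C(17,3) = 680. Together 1719.
Add back pairs where two caps are both exceeded: 10 + 56 + 120 + 20 + 56 + 165 = 427.
Subtract triples: 0 + 0 + 4 + 0 = 4.
By inclusion–exclusion the count is 1330 − 1719 + 427 − 4 = 34.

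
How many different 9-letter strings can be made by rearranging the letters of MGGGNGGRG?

504

The 9 letters of MGGGNGGRG have repeats: G appearing 6 times.
The number of distinct arrangements is 9!/(6!) = 362880/720 = 504.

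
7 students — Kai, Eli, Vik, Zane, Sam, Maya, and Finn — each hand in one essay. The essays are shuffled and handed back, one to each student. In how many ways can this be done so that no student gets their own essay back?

1854

This is the derangement count D_7: permutations of 7 items with no fixed point.
By inclusion–exclusion this is Σ_{j=0}^{7} (−1)^j C(7,j)·(7−j)!.
Computing: 5040 − 5040 + 2520 − 840 + 210 − 42 + 7 − 1 = 1854.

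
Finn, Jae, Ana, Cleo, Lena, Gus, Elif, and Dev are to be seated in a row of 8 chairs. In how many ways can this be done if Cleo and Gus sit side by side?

Treat {Cleo, Gus} as a single unit. There are 7 units to order, and the pair itself can be ordered 2 ways.
That gives 2 × 7! = 2 × 5040 = 10080.

10080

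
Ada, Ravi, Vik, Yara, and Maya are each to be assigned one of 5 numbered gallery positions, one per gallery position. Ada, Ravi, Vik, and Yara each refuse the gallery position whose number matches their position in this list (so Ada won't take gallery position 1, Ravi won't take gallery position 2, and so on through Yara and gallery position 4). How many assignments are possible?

53

Let Aᵢ (for 1 ≤ i ≤ 4) be the placements that put person i in their forbidden gallery position. Any j of these fix j positions, leaving (5−j)! ways to fill the rest, and there are C(4,j) ways to pick which j.
By inclusion–exclusion, the number of valid placements is Σ_{j=0}^{4} (−1)^j C(4,j)·(5−j)!.
Computing: 120 − 96 + 36 − 8 + 1 = 53.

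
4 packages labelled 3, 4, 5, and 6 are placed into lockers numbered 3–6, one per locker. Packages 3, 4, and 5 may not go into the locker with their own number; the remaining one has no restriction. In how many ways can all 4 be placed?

11

Let Aᵢ (for i ∈ {3, 4, 5}) be the placements that put package i in its forbidden locker. Any j of these fix j positions, leaving (4−j)! ways to fill the rest, and there are C(3,j) ways to pick which j.
By inclusion–exclusion, the number of valid placements is Σ_{j=0}^{3} (−1)^j C(3,j)·(4−j)!.
Computing: 24 − 18 + 6 − 1 = 11.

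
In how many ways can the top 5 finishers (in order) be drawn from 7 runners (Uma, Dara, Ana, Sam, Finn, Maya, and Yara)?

There are 7 choices for 1st place, 6 for 2nd, and so on down to 3 for position 5.
That gives 7 × 6 × 5 × 4 × 3 = 2520.

2520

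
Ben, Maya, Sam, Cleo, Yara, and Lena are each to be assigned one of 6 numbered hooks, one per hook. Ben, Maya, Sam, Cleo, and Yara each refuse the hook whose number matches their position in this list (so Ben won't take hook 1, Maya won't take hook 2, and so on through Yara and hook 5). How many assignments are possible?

Let Aᵢ (for 1 ≤ i ≤ 5) be the placements that put person i in their forbidden hook. Any j of these fix j positions, leaving (6−j)! ways to fill the rest, and there are C(5,j) ways to pick which j.
By inclusion–exclusion, the number of valid placements is Σ_{j=0}^{5} (−1)^j C(5,j)·(6−j)!.
Computing: 720 − 600 + 240 − 60 + 10 − 1 = 309.

309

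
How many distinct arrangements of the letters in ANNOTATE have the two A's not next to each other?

Total arrangements of ANNOTATE: 8!/(2!·2!·2!) = 5040.
If the two A's are adjacent, glue them into one block, leaving 7 items to arrange: (7)!/(2!·2!) = 1260 ways.
Subtracting, 5040 − 1260 = 3780 arrangements keep the A's apart.

3780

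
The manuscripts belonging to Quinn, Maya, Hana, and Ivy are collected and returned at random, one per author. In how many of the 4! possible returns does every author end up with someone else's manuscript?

Count assignments avoiding every fixed point. For any j of the 4 authors fixed to their own manuscript, the other 4−j can be arranged in (4−j)! ways.
By inclusion–exclusion this is Σ_{j=0}^{4} (−1)^j C(4,j)·(4−j)!.
Computing: 24 − 24 + 12 − 4 + 1 = 9.

9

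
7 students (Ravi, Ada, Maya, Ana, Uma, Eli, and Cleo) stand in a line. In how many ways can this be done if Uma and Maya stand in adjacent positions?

Glue Uma and Maya into one block (2 internal orders), leaving 6 units to arrange in a row.
That gives 2 × 6! = 2 × 720 = 1440.

1440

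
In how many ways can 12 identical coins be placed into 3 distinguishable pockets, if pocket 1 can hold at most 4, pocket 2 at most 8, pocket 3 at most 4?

15

Ignoring the caps, the number of non-negative solutions to x_1+…+x_3 = 12 is C(14,2) = 91.
Subtract solutions that violate a single cap (substitute x_i' = x_i − (cap_i+1)): x_1 ≥ 5 gives C(9,2) = 36; x_2 ≥ 9 gives C(5,2) = 10; x_3 ≥ 5 gives C(9,2) = 36. Together 82.
Add back pairs where two caps are both exceeded: 0 + 6 + 0 = 6.
By inclusion–exclusion the count is 91 − 82 + 6 = 15.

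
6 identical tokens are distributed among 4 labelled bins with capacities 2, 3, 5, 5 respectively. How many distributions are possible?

Without the upper bounds there are C(9,3) = 84 ways to split 6 among 4 bins.
Subtract solutions that violate a single cap (substitute x_i' = x_i − (cap_i+1)): x_1 ≥ 3 gives C(6,3) = 20; x_2 ≥ 4 gives C(5,3) = 10; x_3 ≥ 6 gives C(3,3) = 1; x_4 ≥ 6 gives C(3,3) = 1. Together 32.
No two caps can be exceeded simultaneously, so the pair terms are all 0.
By inclusion–exclusion the count is 84 − 32 + 0 = 52.

52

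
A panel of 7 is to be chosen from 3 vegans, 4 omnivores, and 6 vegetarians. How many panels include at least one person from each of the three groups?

1559

Unrestricted: C(13,7) = 1716 ways to pick any 7 of the 13.
Subtract selections that omit an entire group: no vegans → C(10,7) = 120; no omnivores → C(9,7) = 36; no vegetarians → C(7,7) = 1.
Add back selections omitting two groups (i.e. drawn from a single group): C(3,7) + C(4,7) + C(6,7) = 0.
By inclusion–exclusion: 1716 − 157 + 0 = 1559.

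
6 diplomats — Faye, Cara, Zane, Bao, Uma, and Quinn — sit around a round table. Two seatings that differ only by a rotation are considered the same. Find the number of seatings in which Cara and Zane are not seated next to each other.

72

Without the restriction there are (5)! = 120 seatings.
Those with Cara next to Zane: fuse the pair into one unit and seat 5 units around a circle — 2·(4)! = 48.
Subtracting, 120 − 48 = 72.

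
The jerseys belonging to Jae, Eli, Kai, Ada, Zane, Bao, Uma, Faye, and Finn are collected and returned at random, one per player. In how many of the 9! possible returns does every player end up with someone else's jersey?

Count assignments avoiding every fixed point. For any j of the 9 players fixed to their old jersey, the other 9−j can be arranged in (9−j)! ways.
By inclusion–exclusion this is Σ_{j=0}^{9} (−1)^j C(9,j)·(9−j)!.
Computing: 362880 − 362880 + 181440 − 60480 + 15120 − 3024 + 504 − 72 + 9 − 1 = 133496.

133496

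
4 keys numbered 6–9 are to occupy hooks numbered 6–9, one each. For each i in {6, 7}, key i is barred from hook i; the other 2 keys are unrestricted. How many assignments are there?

14

Let Aᵢ (for i ∈ {6, 7}) be the placements that put key i in its forbidden hook. Any j of these fix j positions, leaving (4−j)! ways to fill the rest, and there are C(2,j) ways to pick which j.
By inclusion–exclusion, the number of valid placements is Σ_{j=0}^{2} (−1)^j C(2,j)·(4−j)!.
Computing: 24 − 12 + 2 = 14.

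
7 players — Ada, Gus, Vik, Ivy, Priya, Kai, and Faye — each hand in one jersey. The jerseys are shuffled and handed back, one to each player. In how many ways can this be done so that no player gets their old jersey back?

1854

Count assignments avoiding every fixed point. For any j of the 7 players fixed to their old jersey, the other 7−j can be arranged in (7−j)! ways.
By inclusion–exclusion this is Σ_{j=0}^{7} (−1)^j C(7,j)·(7−j)!.
Computing: 5040 − 5040 + 2520 − 840 + 210 − 42 + 7 − 1 = 1854.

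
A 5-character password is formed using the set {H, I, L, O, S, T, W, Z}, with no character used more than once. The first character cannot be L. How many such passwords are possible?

The first character has 8−1 = 7 choices (anything except L).
The remaining 4 characters are filled from the other 7 symbols without repetition: 7 × 6 × 5 × 4 = 840.
Total: 7 × 840 = 5880.

5880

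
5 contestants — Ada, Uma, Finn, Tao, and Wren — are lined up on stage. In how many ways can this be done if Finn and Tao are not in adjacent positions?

Of the 5! = 120 arrangements, those with Finn and Tao adjacent number 2 × 4! = 48 (treat the pair as a block with 2 internal orders).
Complementary counting: 120 − 48 = 72.

72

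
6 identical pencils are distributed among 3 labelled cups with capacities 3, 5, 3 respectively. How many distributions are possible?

15

Without the upper bounds there are C(8,2) = 28 ways to split 6 among 3 cups.
Subtract solutions that violate a single cap (substitute x_i' = x_i − (cap_i+1)): x_1 ≥ 4 gives C(4,2) = 6; x_2 ≥ 6 gives C(2,2) = 1; x_3 ≥ 4 gives C(4,2) = 6. Together 13.
No two caps can be exceeded simultaneously, so the pair terms are all 0.
By inclusion–exclusion the count is 28 − 13 + 0 = 15.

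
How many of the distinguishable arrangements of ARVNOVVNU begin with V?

10080

With the first slot taken by V, it remains to arrange the other 8 letters (ARNOVVNU).
Those 8 letters have N appearing twice and V appearing twice, giving (8)!/(2!·2!) = 10080.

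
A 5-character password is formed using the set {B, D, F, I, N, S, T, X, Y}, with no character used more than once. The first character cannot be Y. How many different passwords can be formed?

13440

The first character has 9−1 = 8 choices (anything except Y).
The remaining 4 characters are filled from the other 8 symbols without repetition: 8 × 7 × 6 × 5 = 1680.
Total: 8 × 1680 = 13440.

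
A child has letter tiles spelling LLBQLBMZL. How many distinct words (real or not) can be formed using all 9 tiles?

Letter multiplicities in LLBQLBMZL: B×2, L×4, M×1, Q×1, Z×1.
The number of distinct arrangements is 9!/(4!·2!) = 362880/48 = 7560.

7560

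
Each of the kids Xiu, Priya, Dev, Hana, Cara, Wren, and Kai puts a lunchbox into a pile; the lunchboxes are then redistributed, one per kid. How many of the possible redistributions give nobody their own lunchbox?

1854

This is the derangement count D_7: permutations of 7 items with no fixed point.
By inclusion–exclusion this is Σ_{j=0}^{7} (−1)^j C(7,j)·(7−j)!.
Computing: 5040 − 5040 + 2520 − 840 + 210 − 42 + 7 − 1 = 1854.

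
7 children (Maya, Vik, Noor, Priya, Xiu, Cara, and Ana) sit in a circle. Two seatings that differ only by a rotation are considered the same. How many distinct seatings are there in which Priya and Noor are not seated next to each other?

Without the restriction there are (6)! = 720 seatings.
Those with Priya next to Noor: fuse the pair into one unit and seat 6 units around a circle — 2·(5)! = 240.
Subtracting, 720 − 240 = 480.

480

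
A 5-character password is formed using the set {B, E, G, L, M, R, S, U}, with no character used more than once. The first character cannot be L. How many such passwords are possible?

The first character has 8−1 = 7 choices (anything except L).
The remaining 4 characters are filled from the other 7 symbols without repetition: 7 × 6 × 5 × 4 = 840.
Total: 7 × 840 = 5880.

5880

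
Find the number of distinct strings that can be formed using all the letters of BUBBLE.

120

BUBBLE has 6 letters with B appearing 3 times.
The number of distinct arrangements is 6!/(3!) = 720/6 = 120.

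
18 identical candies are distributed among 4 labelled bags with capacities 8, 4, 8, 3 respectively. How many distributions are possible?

51

Ignoring the caps, the number of non-negative solutions to x_1+…+x_4 = 18 is C(21,3) = 1330.
Subtract solutions that violate a single cap (substitute x_i' = x_i − (cap_i+1)): x_1 ≥ 9 gives C(12,3) = 220; x_2 ≥ 5 gives C(16,3) = 560; x_3 ≥ 9 gives C(12,3) = 220; x_4 ≥ 4 gives C(17,3) = 680. Together 1680.
Add back pairs where two caps are both exceeded: 35 + 1 + 56 + 35 + 220 + 56 = 403.
Subtract triples: 0 + 1 + 0 + 1 = 2.
By inclusion–exclusion the count is 1330 − 1680 + 403 − 2 = 51.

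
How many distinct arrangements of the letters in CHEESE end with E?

Fix E in the last position and arrange the remaining 5 letters.
Those 5 letters have E appearing twice, giving (5)!/(2!) = 60.

60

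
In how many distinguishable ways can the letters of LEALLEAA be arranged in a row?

Letter multiplicities in LEALLEAA: A×3, E×2, L×3.
So there are 8! / (3!·3!·2!) = 560 distinguishable arrangements.

560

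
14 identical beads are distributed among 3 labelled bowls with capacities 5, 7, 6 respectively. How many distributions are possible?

Without the upper bounds there are C(16,2) = 120 ways to split 14 among 3 bowls.
Subtract solutions that violate a single cap (substitute x_i' = x_i − (cap_i+1)): x_1 ≥ 6 gives C(10,2) = 45; x_2 ≥ 8 gives C(8,2) = 28; x_3 ≥ 7 gives C(9,2) = 36. Together 109.
Add back pairs where two caps are both exceeded: 1 + 3 + 0 = 4.
By inclusion–exclusion the count is 120 − 109 + 4 = 15.

15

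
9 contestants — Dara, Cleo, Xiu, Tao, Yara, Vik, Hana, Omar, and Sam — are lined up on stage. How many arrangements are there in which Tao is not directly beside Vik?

There are 9! = 362880 arrangements in all. If Tao and Vik are adjacent, merging them into one block gives 2·(8)! = 80640 arrangements.
Complementary counting: 362880 − 80640 = 282240.

282240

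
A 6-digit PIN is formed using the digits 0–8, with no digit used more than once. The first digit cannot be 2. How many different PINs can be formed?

53760

The first digit has 9−1 = 8 choices (anything except 2).
The remaining 5 digits are filled from the other 8 symbols without repetition: 8 × 7 × 6 × 5 × 4 = 6720.
Total: 8 × 6720 = 53760.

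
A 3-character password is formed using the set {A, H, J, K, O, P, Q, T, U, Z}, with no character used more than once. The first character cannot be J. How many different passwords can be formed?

The first character has 10−1 = 9 choices (anything except J).
The remaining 2 characters are filled from the other 9 symbols without repetition: 9 × 8 = 72.
Total: 9 × 72 = 648.

648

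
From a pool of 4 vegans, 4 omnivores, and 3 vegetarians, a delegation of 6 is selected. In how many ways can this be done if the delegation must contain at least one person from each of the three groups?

420

Total 6-person selections from all 11: C(11,6) = 462.
Subtract selections that omit an entire group: no vegans → C(7,6) = 7; no omnivores → C(7,6) = 7; no vegetarians → C(8,6) = 28.
Add back selections omitting two groups (i.e. drawn from a single group): C(4,6) + C(4,6) + C(3,6) = 0.
By inclusion–exclusion: 462 − 42 + 0 = 420.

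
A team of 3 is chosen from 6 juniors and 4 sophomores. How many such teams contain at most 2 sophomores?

116

Split by how many sophomores are chosen (0 through 2).
Sum: C(4,0)·C(6,3) + C(4,1)·C(6,2) + C(4,2)·C(6,1) = 20 + 60 + 36 = 116.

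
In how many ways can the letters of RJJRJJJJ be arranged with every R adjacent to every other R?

Treat the 2 copies of R as a single block. The multiset to arrange is then {RR, J, J, J, J, J, J}, 7 items in all.
That gives (7)!/(6!) = 7 arrangements.

7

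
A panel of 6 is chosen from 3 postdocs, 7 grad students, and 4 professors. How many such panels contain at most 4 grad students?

2849

Split by how many grad students are chosen (0 through 4).
Sum: C(7,0)·C(7,6) + C(7,1)·C(7,5) + C(7,2)·C(7,4) + C(7,3)·C(7,3) + C(7,4)·C(7,2) = 7 + 147 + 735 + 1225 + 735 = 2849.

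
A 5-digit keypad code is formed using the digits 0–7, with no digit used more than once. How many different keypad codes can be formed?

6720

With no repetition, fill the 5 digits in order: 8 choices, then 7, down to 4.
8 × 7 × 6 × 5 × 4 = 6720.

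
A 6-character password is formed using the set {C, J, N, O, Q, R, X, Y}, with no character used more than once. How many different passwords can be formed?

20160

Choose and order 6 of the 8 symbols: the first character has 8 options, the next 7, and so on down to 3.
That product is 8 × 7 × 6 × 5 × 4 × 3 = 20160.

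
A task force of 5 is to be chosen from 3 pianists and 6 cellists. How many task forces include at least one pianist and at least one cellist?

120

Total 5-person selections from all 9: C(9,5) = 126.
Subtract selections that omit an entire group: no pianists → C(6,5) = 6; no cellists → C(3,5) = 0.
Both groups omitted at once is impossible, so 126 − 6 = 120.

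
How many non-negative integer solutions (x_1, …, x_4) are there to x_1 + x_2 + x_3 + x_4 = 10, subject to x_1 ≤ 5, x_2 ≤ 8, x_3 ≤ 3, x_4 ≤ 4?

112

Ignoring the caps, the number of non-negative solutions to x_1+…+x_4 = 10 is C(13,3) = 286.
Subtract solutions that violate a single cap (substitute x_i' = x_i − (cap_i+1)): x_1 ≥ 6 gives C(7,3) = 35; x_2 ≥ 9 gives C(4,3) = 4; x_3 ≥ 4 gives C(9,3) = 84; x_4 ≥ 5 gives C(8,3) = 56. Together 179.
Add back pairs where two caps are both exceeded: 0 + 1 + 0 + 0 + 0 + 4 = 5.
By inclusion–exclusion the count is 286 − 179 + 5 = 112.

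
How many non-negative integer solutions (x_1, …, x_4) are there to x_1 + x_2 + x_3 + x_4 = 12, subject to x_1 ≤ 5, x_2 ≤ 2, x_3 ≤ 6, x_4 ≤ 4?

45

Ignoring the caps, the number of non-negative solutions to x_1+…+x_4 = 12 is C(15,3) = 455.
Subtract solutions that violate a single cap (substitute x_i' = x_i − (cap_i+1)): x_1 ≥ 6 gives C(9,3) = 84; x_2 ≥ 3 gives C(12,3) = 220; x_3 ≥ 7 gives C(8,3) = 56; x_4 ≥ 5 gives C(10,3) = 120. Together 480.
Add back pairs where two caps are both exceeded: 20 + 0 + 4 + 10 + 35 + 1 = 70.
By inclusion–exclusion the count is 455 − 480 + 70 = 45.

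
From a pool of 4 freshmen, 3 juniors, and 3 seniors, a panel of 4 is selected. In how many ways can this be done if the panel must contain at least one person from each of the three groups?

Total 4-person selections from all 10: C(10,4) = 210.
Subtract selections that omit an entire group: no freshmen → C(6,4) = 15; no juniors → C(7,4) = 35; no seniors → C(7,4) = 35.
Add back selections omitting two groups (i.e. drawn from a single group): C(4,4) + C(3,4) + C(3,4) = 1.
By inclusion–exclusion: 210 − 85 + 1 = 126.

126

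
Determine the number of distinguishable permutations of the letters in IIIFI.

The 5 letters of IIIFI have repeats: I appearing 4 times.
Dividing 5! = 120 by 4! = 24 for the repeated letters gives 5.

5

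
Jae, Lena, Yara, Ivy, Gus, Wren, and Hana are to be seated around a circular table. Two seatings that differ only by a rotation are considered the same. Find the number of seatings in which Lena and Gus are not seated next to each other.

480

All circular seatings of 7 people number (6)! = 720.
Those with Lena next to Gus: fuse the pair into one unit and seat 6 units around a circle — 2·(5)! = 240.
Subtracting, 720 − 240 = 480.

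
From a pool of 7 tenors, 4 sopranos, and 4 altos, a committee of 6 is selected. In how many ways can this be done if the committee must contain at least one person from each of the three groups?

4060

Total 6-person selections from all 15: C(15,6) = 5005.
Subtract selections that omit an entire group: no tenors → C(8,6) = 28; no sopranos → C(11,6) = 462; no altos → C(11,6) = 462.
Add back selections omitting two groups (i.e. drawn from a single group): C(7,6) + C(4,6) + C(4,6) = 7.
By inclusion–exclusion: 5005 − 952 + 7 = 4060.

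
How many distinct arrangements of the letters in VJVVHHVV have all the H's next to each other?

Treat the 2 copies of H as a single block. The multiset to arrange is then {HH, J, V, V, V, V, V}, 7 items in all.
That gives (7)!/(5!) = 42 arrangements.

42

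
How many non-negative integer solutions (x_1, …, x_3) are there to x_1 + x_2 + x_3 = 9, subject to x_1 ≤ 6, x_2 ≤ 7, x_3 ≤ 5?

By stars and bars, unrestricted non-negative solutions to x_1+…+x_3 = 9 number C(9+2,2) = 55.
Subtract solutions that violate a single cap (substitute x_i' = x_i − (cap_i+1)): x_1 ≥ 7 gives C(4,2) = 6; x_2 ≥ 8 gives C(3,2) = 3; x_3 ≥ 6 gives C(5,2) = 10. Together 19.
No two caps can be exceeded simultaneously, so the pair terms are all 0.
By inclusion–exclusion the count is 55 − 19 + 0 = 36.

36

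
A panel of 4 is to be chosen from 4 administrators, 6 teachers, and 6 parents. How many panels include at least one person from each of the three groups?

With no constraint there are C(16,4) = 1820 possible selections.
Selections missing a whole group: no administrators → C(12,4) = 495; no teachers → C(10,4) = 210; no parents → C(10,4) = 210.
Add back selections omitting two groups (i.e. drawn from a single group): C(4,4) + C(6,4) + C(6,4) = 31.
By inclusion–exclusion: 1820 − 915 + 31 = 936.

936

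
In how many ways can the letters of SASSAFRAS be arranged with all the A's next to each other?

210

Treat the 3 copies of A as a single block. The multiset to arrange is then {AAA, F, R, S, S, S, S}, 7 items in all.
That gives (7)!/(4!) = 210 arrangements.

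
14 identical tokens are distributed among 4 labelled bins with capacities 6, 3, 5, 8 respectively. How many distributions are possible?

116

Without the upper bounds there are C(17,3) = 680 ways to split 14 among 4 bins.
Subtract solutions that violate a single cap (substitute x_i' = x_i − (cap_i+1)): x_1 ≥ 7 gives C(10,3) = 120; x_2 ≥ 4 gives C(13,3) = 286; x_3 ≥ 6 gives C(11,3) = 165; x_4 ≥ 9 gives C(8,3) = 56. Together 627.
Add back pairs where two caps are both exceeded: 20 + 4 + 0 + 35 + 4 + 0 = 63.
By inclusion–exclusion the count is 680 − 627 + 63 = 116.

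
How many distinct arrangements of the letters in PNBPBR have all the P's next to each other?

60

Treat the 2 copies of P as a single block. The multiset to arrange is then {PP, B, B, N, R}, 5 items in all.
That gives (5)!/(2!) = 60 arrangements.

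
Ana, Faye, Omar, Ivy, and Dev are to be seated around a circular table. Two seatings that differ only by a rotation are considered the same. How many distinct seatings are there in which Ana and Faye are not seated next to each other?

12

Without the restriction there are (4)! = 24 seatings.
Seatings with Ana beside Faye: treat them as a block with 2 internal orders, giving 2 × (3)! = 12.
Subtracting, 24 − 12 = 12.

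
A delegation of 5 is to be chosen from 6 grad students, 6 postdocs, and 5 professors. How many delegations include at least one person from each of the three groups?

Unrestricted: C(17,5) = 6188 ways to pick any 5 of the 17.
Subtract selections that omit an entire group: no grad students → C(11,5) = 462; no postdocs → C(11,5) = 462; no professors → C(12,5) = 792.
Add back selections omitting two groups (i.e. drawn from a single group): C(6,5) + C(6,5) + C(5,5) = 13.
By inclusion–exclusion: 6188 − 1716 + 13 = 4485.

4485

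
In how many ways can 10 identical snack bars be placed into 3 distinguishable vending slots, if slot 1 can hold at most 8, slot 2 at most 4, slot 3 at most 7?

36

Without the upper bounds there are C(12,2) = 66 ways to split 10 among 3 vending slots.
Subtract solutions that violate a single cap (substitute x_i' = x_i − (cap_i+1)): x_1 ≥ 9 gives C(3,2) = 3; x_2 ≥ 5 gives C(7,2) = 21; x_3 ≥ 8 gives C(4,2) = 6. Together 30.
No two caps can be exceeded simultaneously, so the pair terms are all 0.
By inclusion–exclusion the count is 66 − 30 + 0 = 36.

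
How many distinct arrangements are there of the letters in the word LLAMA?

The 5 letters of LLAMA have repeats: A appearing twice and L appearing twice.
The number of distinct arrangements is 5!/(2!·2!) = 120/4 = 30.

30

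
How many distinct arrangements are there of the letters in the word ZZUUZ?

10

The 5 letters of ZZUUZ have repeats: U appearing twice and Z appearing 3 times.
The number of distinct arrangements is 5!/(3!·2!) = 120/12 = 10.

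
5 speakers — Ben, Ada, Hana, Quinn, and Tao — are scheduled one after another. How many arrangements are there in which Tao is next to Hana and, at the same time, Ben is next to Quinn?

24

Treat {Tao,Hana} as one block (2 orders) and {Ben,Quinn} as another (2 orders).
That leaves 3 units to arrange: 2 × 2 × 3! = 4 × 6 = 24.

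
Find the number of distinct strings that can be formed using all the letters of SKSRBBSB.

1120

Letter multiplicities in SKSRBBSB: B×3, K×1, R×1, S×3.
Dividing 8! = 40320 by 3!·3! = 36 for the repeated letters gives 1120.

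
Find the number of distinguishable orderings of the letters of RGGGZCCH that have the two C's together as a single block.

Treat the 2 copies of C as a single block. The multiset to arrange is then {CC, G, G, G, H, R, Z}, 7 items in all.
That gives (7)!/(3!) = 840 arrangements.

840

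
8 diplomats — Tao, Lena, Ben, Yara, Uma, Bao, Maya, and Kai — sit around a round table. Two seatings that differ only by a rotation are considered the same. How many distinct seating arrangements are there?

5040

Fix one person's seat to break rotational symmetry; the remaining 7 people can be arranged in (7)! = 5040 ways.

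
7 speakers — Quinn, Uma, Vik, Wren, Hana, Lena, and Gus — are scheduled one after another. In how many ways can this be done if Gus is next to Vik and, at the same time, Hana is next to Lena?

480

Treat {Gus,Vik} as one block (2 orders) and {Hana,Lena} as another (2 orders).
That leaves 5 units to arrange: 2 × 2 × 5! = 4 × 120 = 480.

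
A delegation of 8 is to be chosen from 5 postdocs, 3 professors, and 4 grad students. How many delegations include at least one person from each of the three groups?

485

With no constraint there are C(12,8) = 495 possible selections.
Subtract selections that omit an entire group: no postdocs → C(7,8) = 0; no professors → C(9,8) = 9; no grad students → C(8,8) = 1.
Add back selections omitting two groups (i.e. drawn from a single group): C(5,8) + C(3,8) + C(4,8) = 0.
By inclusion–exclusion: 495 − 10 + 0 = 485.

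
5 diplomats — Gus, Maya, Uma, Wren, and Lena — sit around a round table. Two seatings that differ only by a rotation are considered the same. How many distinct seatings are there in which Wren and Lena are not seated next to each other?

12

All circular seatings of 5 people number (4)! = 24.
Those with Wren next to Lena: fuse the pair into one unit and seat 4 units around a circle — 2·(3)! = 12.
Subtracting, 24 − 12 = 12.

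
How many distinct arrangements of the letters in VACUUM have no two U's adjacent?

240

Total arrangements of VACUUM: 6!/(2!) = 360.
If the two U's are adjacent, glue them into one block, leaving 5 items to arrange: (5)! = 120 ways.
Hence 360 − 120 = 240.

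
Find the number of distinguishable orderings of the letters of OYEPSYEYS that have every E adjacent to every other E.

3360

Treat the 2 copies of E as a single block. The multiset to arrange is then {EE, O, P, S, S, Y, Y, Y}, 8 items in all.
That gives (8)!/(3!·2!) = 3360 arrangements.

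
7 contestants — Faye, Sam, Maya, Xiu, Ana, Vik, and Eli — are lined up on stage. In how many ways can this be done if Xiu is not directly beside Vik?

3600

Of the 7! = 5040 arrangements, those with Xiu and Vik adjacent number 2 × 6! = 1440 (treat the pair as a block with 2 internal orders).
So 5040 − 1440 = 3600 arrangements keep them apart.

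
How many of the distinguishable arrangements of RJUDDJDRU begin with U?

1680

With the first slot taken by U, it remains to arrange the other 8 letters (RJDDJDRU).
Those 8 letters have D appearing 3 times, J appearing twice, and R appearing twice, giving (8)!/(3!·2!·2!) = 1680.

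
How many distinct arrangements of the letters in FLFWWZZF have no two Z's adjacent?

Total arrangements of FLFWWZZF: 8!/(3!·2!·2!) = 1680.
If the two Z's are adjacent, glue them into one block, leaving 7 items to arrange: (7)!/(3!·2!) = 420 ways.
Subtracting, 1680 − 420 = 1260 arrangements keep the Z's apart.

1260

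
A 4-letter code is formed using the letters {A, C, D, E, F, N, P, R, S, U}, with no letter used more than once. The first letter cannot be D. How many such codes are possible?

4536

The first letter has 10−1 = 9 choices (anything except D).
The remaining 3 letters are filled from the other 9 symbols without repetition: 9 × 8 × 7 = 504.
Total: 9 × 504 = 4536.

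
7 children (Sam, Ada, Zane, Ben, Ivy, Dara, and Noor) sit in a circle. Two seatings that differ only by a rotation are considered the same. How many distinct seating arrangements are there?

Around a circle, 7 distinct people have 7!/7 = (6)! = 720 rotationally distinct seatings.

720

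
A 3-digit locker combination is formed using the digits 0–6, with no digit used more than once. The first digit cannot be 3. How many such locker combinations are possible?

180

The first digit has 7−1 = 6 choices (anything except 3).
The remaining 2 digits are filled from the other 6 symbols without repetition: 6 × 5 = 30.
Total: 6 × 30 = 180.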